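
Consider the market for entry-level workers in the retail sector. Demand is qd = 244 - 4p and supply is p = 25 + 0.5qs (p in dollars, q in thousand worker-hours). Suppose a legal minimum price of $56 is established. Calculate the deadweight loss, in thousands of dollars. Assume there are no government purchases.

Rearranging supply gives qs = 2p - 50. In a free market, 244 - 4p = 2p - 50 gives the equilibrium p* = 49, q* = 48.
Since 56 > 49, the floor is binding.
At p = 56: qd = 244 - 4·56 = 20 and qs = 2·56 - 50 = 62.
Quantity traded falls to 20. At q = 20 the demand price is (244 - 20)/4 = 56 and the supply price is (50 + 20)/2 = 35.
Deadweight loss = ½ · (56 - 35) · (48 - 20) = ½ · 21 · 28 = 294.

294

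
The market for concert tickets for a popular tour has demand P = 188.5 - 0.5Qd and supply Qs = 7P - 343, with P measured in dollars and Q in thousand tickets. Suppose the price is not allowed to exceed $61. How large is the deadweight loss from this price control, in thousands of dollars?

5685.75

Rearranging demand gives Qd = 377 - 2P. Setting quantity demanded equal to quantity supplied, 377 - 2P = 7P - 343, gives P* = 80 and Q* = 217.
The ceiling of 61 is below the equilibrium price 80, so it binds.
At P = 61: Qd = 377 - 2·61 = 255 and Qs = 7·61 - 343 = 84.
Quantity traded falls to 84. At Q = 84 the demand price is (377 - 84)/2 = 146.5 and the supply price is (343 + 84)/7 = 61.
Deadweight loss = ½ · (146.5 - 61) · (217 - 84) = ½ · 85.5 · 133 = 5685.75.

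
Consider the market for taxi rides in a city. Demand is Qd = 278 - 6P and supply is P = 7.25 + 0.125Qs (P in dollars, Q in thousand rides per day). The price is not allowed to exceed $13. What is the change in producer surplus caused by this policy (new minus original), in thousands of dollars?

-990

Rearranging supply gives Qs = 8P - 58. Equilibrium: 278 - 6P = 8P - 58, so 336 = 14P and P* = 24, Q* = 134.
Because the ceiling (13) lies below the market-clearing price, it is binding.
At P = 13: Qd = 278 - 6·13 = 200 and Qs = 8·13 - 58 = 46.
Producer surplus without the control is ½ · (24 - 7.25) · 134 = 1122.25.
With the ceiling, producers sell 46 units at 13, so PS = ½ · (13 - 7.25) · 46 = 132.25.
Change in producer surplus = 132.25 - 1122.25 = -990.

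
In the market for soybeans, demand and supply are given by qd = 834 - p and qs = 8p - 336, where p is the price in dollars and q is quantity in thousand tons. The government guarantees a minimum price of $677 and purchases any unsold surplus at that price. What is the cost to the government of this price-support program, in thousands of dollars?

3332871

Without the control the market clears where 834 - p = 8p - 336, i.e. p* = 130 and q* = 704.
Since 677 > 130, the floor is binding.
At p = 677: qd = 834 - 677 = 157 and qs = 8·677 - 336 = 5080.
Surplus = qs - qd = 4923.
Government expenditure = surplus × support price = 4923 × 677 = 3332871.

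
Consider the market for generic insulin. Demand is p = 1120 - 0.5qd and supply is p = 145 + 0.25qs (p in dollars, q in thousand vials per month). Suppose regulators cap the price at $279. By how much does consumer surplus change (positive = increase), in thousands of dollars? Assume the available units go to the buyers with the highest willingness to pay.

-43548

Rearranging demand gives qd = 2240 - 2p; rearranging supply gives qs = 4p - 580. Without the control the market clears where 2240 - 2p = 4p - 580, i.e. p* = 470 and q* = 1300.
Because the ceiling (279) lies below the market-clearing price, it is binding.
At p = 279: qd = 2240 - 2·279 = 1682 and qs = 4·279 - 580 = 536.
Consumer surplus without the control is ½ · (1120 - 470) · 1300 = 422500.
With the ceiling, 536 units are sold at 279 (assume they go to the highest-value buyers). The demand price at q = 536 is 852, so CS = ½ · [(1120 - 279) + (852 - 279)] · 536 = 378952.
Change in consumer surplus = 378952 - 422500 = -43548.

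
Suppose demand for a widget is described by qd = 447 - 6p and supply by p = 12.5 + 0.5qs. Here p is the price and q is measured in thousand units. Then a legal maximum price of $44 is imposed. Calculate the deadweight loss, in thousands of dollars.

Rearranging supply gives qs = 2p - 25. In a free market, 447 - 6p = 2p - 25 gives the equilibrium p* = 59, q* = 93.
Because the ceiling (44) lies below the market-clearing price, it is binding.
At p = 44: qd = 447 - 6·44 = 183 and qs = 2·44 - 25 = 63.
Quantity traded falls to 63. At q = 63 the demand price is (447 - 63)/6 = 64 and the supply price is (25 + 63)/2 = 44.
Deadweight loss = ½ · (64 - 44) · (93 - 63) = ½ · 20 · 30 = 300.

300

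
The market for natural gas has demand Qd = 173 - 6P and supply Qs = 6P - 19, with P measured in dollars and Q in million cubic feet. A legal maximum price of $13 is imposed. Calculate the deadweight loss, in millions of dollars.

54

Without the control the market clears where 173 - 6P = 6P - 19, i.e. P* = 16 and Q* = 77.
The ceiling of 13 is below the equilibrium price 16, so it binds.
At P = 13: Qd = 173 - 6·13 = 95 and Qs = 6·13 - 19 = 59.
Quantity traded falls to 59. At Q = 59 the demand price is (173 - 59)/6 = 19 and the supply price is (19 + 59)/6 = 13.
Deadweight loss = ½ · (19 - 13) · (77 - 59) = ½ · 6 · 18 = 54.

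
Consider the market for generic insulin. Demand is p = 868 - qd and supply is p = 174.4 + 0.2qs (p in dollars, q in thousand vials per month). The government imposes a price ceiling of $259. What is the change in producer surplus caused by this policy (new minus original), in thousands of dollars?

Rearranging demand gives qd = 868 - p; rearranging supply gives qs = 5p - 872. Equilibrium: 868 - p = 5p - 872, so 1740 = 6p and p* = 290, q* = 578.
Because the ceiling (259) lies below the market-clearing price, it is binding.
At p = 259: qd = 868 - 259 = 609 and qs = 5·259 - 872 = 423.
Producer surplus without the control is ½ · (290 - 174.4) · 578 = 33408.4.
With the ceiling, producers sell 423 units at 259, so PS = ½ · (259 - 174.4) · 423 = 17892.9.
Change in producer surplus = 17892.9 - 33408.4 = -15515.5.

-15515.5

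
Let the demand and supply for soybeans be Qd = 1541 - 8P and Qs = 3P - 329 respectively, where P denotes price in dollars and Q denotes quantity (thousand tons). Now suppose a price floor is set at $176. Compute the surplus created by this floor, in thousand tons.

Equilibrium: 1541 - 8P = 3P - 329, so 1870 = 11P and P* = 170, Q* = 181.
The floor of 176 is above the equilibrium price 170, so it binds.
At P = 176: Qd = 1541 - 8·176 = 133 and Qs = 3·176 - 329 = 199.
Surplus = Qs - Qd = 199 - 133 = 66.

66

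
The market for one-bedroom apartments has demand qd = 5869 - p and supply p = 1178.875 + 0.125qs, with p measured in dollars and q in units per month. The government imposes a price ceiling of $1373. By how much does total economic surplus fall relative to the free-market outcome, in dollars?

3849444

Rearranging supply gives qs = 8p - 9431. In a free market, 5869 - p = 8p - 9431 gives the equilibrium p* = 1700, q* = 4169.
Since 1373 < 1700, the ceiling is binding.
At p = 1373: qd = 5869 - 1373 = 4496 and qs = 8·1373 - 9431 = 1553.
Quantity traded falls to 1553. At q = 1553 the demand price is 5869 - 1553 = 4316 and the supply price is (9431 + 1553)/8 = 1373.
Deadweight loss = ½ · (4316 - 1373) · (4169 - 1553) = ½ · 2943 · 2616 = 3849444.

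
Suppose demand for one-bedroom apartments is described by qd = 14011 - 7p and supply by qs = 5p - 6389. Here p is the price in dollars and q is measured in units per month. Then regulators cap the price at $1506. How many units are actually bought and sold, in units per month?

Without the control the market clears where 14011 - 7p = 5p - 6389, i.e. p* = 1700 and q* = 2111.
Since 1506 < 1700, the ceiling is binding.
At p = 1506: qd = 14011 - 7·1506 = 3469 and qs = 5·1506 - 6389 = 1141.
The quantity actually transacted is the short side, supply: 1141.

1141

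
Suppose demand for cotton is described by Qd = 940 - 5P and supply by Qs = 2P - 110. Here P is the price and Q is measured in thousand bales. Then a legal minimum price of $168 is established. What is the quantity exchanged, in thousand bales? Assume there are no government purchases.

100

Setting quantity demanded equal to quantity supplied, 940 - 5P = 2P - 110, gives P* = 150 and Q* = 190.
The floor of 168 is above the equilibrium price 150, so it binds.
At P = 168: Qd = 940 - 5·168 = 100 and Qs = 2·168 - 110 = 226.
The quantity actually transacted is the short side, demand: 100.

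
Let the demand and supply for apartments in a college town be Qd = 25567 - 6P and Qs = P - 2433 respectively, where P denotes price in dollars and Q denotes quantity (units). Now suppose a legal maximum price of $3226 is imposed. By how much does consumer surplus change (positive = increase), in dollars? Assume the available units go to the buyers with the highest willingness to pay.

563859

Without the control the market clears where 25567 - 6P = P - 2433, i.e. P* = 4000 and Q* = 1567.
The ceiling of 3226 is below the equilibrium price 4000, so it binds.
At P = 3226: Qd = 25567 - 6·3226 = 6211 and Qs = 3226 - 2433 = 793.
Consumer surplus without the control is ½ · (25567/6 - 4000) · 1567 = 2455489/12.
With the ceiling, 793 units are sold at 3226 (assume they go to the highest-value buyers). The demand price at Q = 793 is 4129, so CS = ½ · [(25567/6 - 3226) + (4129 - 3226)] · 793 = 9221797/12.
Change in consumer surplus = 9221797/12 - 2455489/12 = 563859.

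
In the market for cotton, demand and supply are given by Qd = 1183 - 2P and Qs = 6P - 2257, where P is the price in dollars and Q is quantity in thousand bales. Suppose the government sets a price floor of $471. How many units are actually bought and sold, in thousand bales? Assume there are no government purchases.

Equilibrium: 1183 - 2P = 6P - 2257, so 3440 = 8P and P* = 430, Q* = 323.
Since 471 > 430, the floor is binding.
At P = 471: Qd = 1183 - 2·471 = 241 and Qs = 6·471 - 2257 = 569.
The quantity actually transacted is the short side, demand: 241.

241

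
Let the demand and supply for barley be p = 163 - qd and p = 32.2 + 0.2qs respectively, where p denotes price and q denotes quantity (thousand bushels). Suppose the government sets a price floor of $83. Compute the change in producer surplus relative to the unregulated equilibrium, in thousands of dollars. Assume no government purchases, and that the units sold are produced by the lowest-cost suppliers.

Rearranging demand gives qd = 163 - p; rearranging supply gives qs = 5p - 161. Setting quantity demanded equal to quantity supplied, 163 - p = 5p - 161, gives p* = 54 and q* = 109.
Because the floor (83) lies above the market-clearing price, it is binding.
At p = 83: qd = 163 - 83 = 80 and qs = 5·83 - 161 = 254.
Producer surplus without the control is ½ · (54 - 32.2) · 109 = 1188.1.
With the floor, 80 units are sold at 83. The supply price at q = 80 is 48.2, so PS = ½ · [(83 - 32.2) + (83 - 48.2)] · 80 = 3424.
Change in producer surplus = 3424 - 1188.1 = 2235.9.

2235.9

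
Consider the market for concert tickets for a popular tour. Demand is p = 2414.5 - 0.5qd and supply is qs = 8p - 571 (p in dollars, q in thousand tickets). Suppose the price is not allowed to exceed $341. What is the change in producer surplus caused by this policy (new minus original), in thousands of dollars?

-587647

Rearranging demand gives qd = 4829 - 2p. Equilibrium: 4829 - 2p = 8p - 571, so 5400 = 10p and p* = 540, q* = 3749.
The ceiling of 341 is below the equilibrium price 540, so it binds.
At p = 341: qd = 4829 - 2·341 = 4147 and qs = 8·341 - 571 = 2157.
Producer surplus without the control is ½ · (540 - 71.375) · 3749 = 878437.5625.
With the ceiling, producers sell 2157 units at 341, so PS = ½ · (341 - 71.375) · 2157 = 290790.5625.
Change in producer surplus = 290790.5625 - 878437.5625 = -587647.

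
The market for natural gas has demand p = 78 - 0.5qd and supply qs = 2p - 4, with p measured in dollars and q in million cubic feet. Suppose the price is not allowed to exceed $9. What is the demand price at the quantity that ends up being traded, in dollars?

Rearranging demand gives qd = 156 - 2p. Without the control the market clears where 156 - 2p = 2p - 4, i.e. p* = 40 and q* = 76.
Because the ceiling (9) lies below the market-clearing price, it is binding.
At p = 9: qd = 156 - 2·9 = 138 and qs = 2·9 - 4 = 14.
Only 14 units reach the market. On the demand curve, the marginal buyer's willingness to pay at q = 14 is (156 - 14)/2 = 71.

71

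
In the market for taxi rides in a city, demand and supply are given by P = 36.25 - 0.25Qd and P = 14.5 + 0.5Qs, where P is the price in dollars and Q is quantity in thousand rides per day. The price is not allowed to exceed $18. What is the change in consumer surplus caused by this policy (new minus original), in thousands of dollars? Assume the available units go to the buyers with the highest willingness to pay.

16.5

Rearranging demand gives Qd = 145 - 4P; rearranging supply gives Qs = 2P - 29. Setting quantity demanded equal to quantity supplied, 145 - 4P = 2P - 29, gives P* = 29 and Q* = 29.
Since 18 < 29, the ceiling is binding.
At P = 18: Qd = 145 - 4·18 = 73 and Qs = 2·18 - 29 = 7.
Consumer surplus without the control is ½ · (36.25 - 29) · 29 = 105.125.
With the ceiling, 7 units are sold at 18 (assume they go to the highest-value buyers). The demand price at Q = 7 is 34.5, so CS = ½ · [(36.25 - 18) + (34.5 - 18)] · 7 = 121.625.
Change in consumer surplus = 121.625 - 105.125 = 16.5.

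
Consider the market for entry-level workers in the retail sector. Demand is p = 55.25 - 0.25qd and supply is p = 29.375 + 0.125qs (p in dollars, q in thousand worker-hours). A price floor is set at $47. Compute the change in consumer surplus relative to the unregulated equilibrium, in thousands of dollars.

Rearranging demand gives qd = 221 - 4p; rearranging supply gives qs = 8p - 235. Without the control the market clears where 221 - 4p = 8p - 235, i.e. p* = 38 and q* = 69.
Because the floor (47) lies above the market-clearing price, it is binding.
At p = 47: qd = 221 - 4·47 = 33 and qs = 8·47 - 235 = 141.
Consumer surplus without the control is ½ · (55.25 - 38) · 69 = 595.125.
With the floor, consumers buy 33 units at 47, so CS = ½ · (55.25 - 47) · 33 = 136.125.
Change in consumer surplus = 136.125 - 595.125 = -459.

-459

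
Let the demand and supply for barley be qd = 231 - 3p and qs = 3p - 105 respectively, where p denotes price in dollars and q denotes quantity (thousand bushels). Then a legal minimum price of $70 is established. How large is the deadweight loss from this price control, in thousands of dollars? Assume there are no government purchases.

588

Setting quantity demanded equal to quantity supplied, 231 - 3p = 3p - 105, gives p* = 56 and q* = 63.
The floor of 70 is above the equilibrium price 56, so it binds.
At p = 70: qd = 231 - 3·70 = 21 and qs = 3·70 - 105 = 105.
Quantity traded falls to 21. At q = 21 the demand price is (231 - 21)/3 = 70 and the supply price is (105 + 21)/3 = 42.
Deadweight loss = ½ · (70 - 42) · (63 - 21) = ½ · 28 · 42 = 588.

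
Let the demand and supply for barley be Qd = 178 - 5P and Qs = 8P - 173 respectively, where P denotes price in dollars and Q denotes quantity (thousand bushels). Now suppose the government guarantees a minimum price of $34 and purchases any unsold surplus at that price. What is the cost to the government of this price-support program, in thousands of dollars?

Equilibrium: 178 - 5P = 8P - 173, so 351 = 13P and P* = 27, Q* = 43.
Since 34 > 27, the floor is binding.
At P = 34: Qd = 178 - 5·34 = 8 and Qs = 8·34 - 173 = 99.
Surplus = Qs - Qd = 91.
Government expenditure = surplus × support price = 91 × 34 = 3094.

3094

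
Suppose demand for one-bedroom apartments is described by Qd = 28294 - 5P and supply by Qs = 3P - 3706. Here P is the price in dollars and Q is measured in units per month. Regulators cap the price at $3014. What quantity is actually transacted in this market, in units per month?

Equilibrium: 28294 - 5P = 3P - 3706, so 32000 = 8P and P* = 4000, Q* = 8294.
The ceiling of 3014 is below the equilibrium price 4000, so it binds.
At P = 3014: Qd = 28294 - 5·3014 = 13224 and Qs = 3·3014 - 3706 = 5336.
The quantity actually transacted is the short side, supply: 5336.

5336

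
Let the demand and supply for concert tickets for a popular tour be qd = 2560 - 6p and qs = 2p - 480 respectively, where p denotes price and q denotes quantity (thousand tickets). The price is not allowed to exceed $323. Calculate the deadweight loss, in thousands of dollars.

Setting quantity demanded equal to quantity supplied, 2560 - 6p = 2p - 480, gives p* = 380 and q* = 280.
Since 323 < 380, the ceiling is binding.
At p = 323: qd = 2560 - 6·323 = 622 and qs = 2·323 - 480 = 166.
Quantity traded falls to 166. At q = 166 the demand price is (2560 - 166)/6 = 399 and the supply price is (480 + 166)/2 = 323.
Deadweight loss = ½ · (399 - 323) · (280 - 166) = ½ · 76 · 114 = 4332.

4332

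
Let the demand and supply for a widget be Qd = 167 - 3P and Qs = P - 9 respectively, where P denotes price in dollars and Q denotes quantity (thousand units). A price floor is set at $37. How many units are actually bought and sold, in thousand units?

Without the control the market clears where 167 - 3P = P - 9, i.e. P* = 44 and Q* = 35.
Since 37 is below P* = 44, the floor does not bind and the free-market outcome prevails.

35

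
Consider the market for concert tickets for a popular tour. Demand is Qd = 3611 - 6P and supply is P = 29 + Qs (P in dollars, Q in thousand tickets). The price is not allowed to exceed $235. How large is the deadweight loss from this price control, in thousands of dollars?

Rearranging supply gives Qs = P - 29. Without the control the market clears where 3611 - 6P = P - 29, i.e. P* = 520 and Q* = 491.
The ceiling of 235 is below the equilibrium price 520, so it binds.
At P = 235: Qd = 3611 - 6·235 = 2201 and Qs = 235 - 29 = 206.
Quantity traded falls to 206. At Q = 206 the demand price is (3611 - 206)/6 = 567.5 and the supply price is 29 + 206 = 235.
Deadweight loss = ½ · (567.5 - 235) · (491 - 206) = ½ · 332.5 · 285 = 47381.25.

47381.25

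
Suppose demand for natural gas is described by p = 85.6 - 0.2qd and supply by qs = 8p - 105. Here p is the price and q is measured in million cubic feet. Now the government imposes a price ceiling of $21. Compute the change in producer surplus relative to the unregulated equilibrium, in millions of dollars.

Rearranging demand gives qd = 428 - 5p. Equilibrium: 428 - 5p = 8p - 105, so 533 = 13p and p* = 41, q* = 223.
Since 21 < 41, the ceiling is binding.
At p = 21: qd = 428 - 5·21 = 323 and qs = 8·21 - 105 = 63.
Producer surplus without the control is ½ · (41 - 13.125) · 223 = 3108.0625.
With the ceiling, producers sell 63 units at 21, so PS = ½ · (21 - 13.125) · 63 = 248.0625.
Change in producer surplus = 248.0625 - 3108.0625 = -2860.

-2860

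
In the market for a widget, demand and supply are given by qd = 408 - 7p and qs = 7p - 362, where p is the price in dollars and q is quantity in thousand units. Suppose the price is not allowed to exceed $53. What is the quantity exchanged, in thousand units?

9

In a free market, 408 - 7p = 7p - 362 gives the equilibrium p* = 55, q* = 23.
Because the ceiling (53) lies below the market-clearing price, it is binding.
At p = 53: qd = 408 - 7·53 = 37 and qs = 7·53 - 362 = 9.
The quantity actually transacted is the short side, supply: 9.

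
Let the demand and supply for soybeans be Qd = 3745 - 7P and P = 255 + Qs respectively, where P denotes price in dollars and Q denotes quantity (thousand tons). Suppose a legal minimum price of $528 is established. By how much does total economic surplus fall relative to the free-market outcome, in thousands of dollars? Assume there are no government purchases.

21952

Rearranging supply gives Qs = P - 255. In a free market, 3745 - 7P = P - 255 gives the equilibrium P* = 500, Q* = 245.
Since 528 > 500, the floor is binding.
At P = 528: Qd = 3745 - 7·528 = 49 and Qs = 528 - 255 = 273.
Quantity traded falls to 49. At Q = 49 the demand price is (3745 - 49)/7 = 528 and the supply price is 255 + 49 = 304.
Deadweight loss = ½ · (528 - 304) · (245 - 49) = ½ · 224 · 196 = 21952.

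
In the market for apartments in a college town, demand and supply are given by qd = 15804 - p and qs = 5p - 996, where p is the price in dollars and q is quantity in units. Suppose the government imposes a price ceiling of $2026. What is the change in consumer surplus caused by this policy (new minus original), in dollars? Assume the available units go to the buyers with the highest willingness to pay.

In a free market, 15804 - p = 5p - 996 gives the equilibrium p* = 2800, q* = 13004.
The ceiling of 2026 is below the equilibrium price 2800, so it binds.
At p = 2026: qd = 15804 - 2026 = 13778 and qs = 5·2026 - 996 = 9134.
Consumer surplus without the control is ½ · (15804 - 2800) · 13004 = 84552008.
With the ceiling, 9134 units are sold at 2026 (assume they go to the highest-value buyers). The demand price at q = 9134 is 6670, so CS = ½ · [(15804 - 2026) + (6670 - 2026)] · 9134 = 84133274.
Change in consumer surplus = 84133274 - 84552008 = -418734.

-418734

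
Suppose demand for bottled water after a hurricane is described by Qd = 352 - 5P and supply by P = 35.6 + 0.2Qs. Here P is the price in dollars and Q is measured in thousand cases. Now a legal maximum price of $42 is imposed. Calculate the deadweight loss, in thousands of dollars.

Rearranging supply gives Qs = 5P - 178. In a free market, 352 - 5P = 5P - 178 gives the equilibrium P* = 53, Q* = 87.
Because the ceiling (42) lies below the market-clearing price, it is binding.
At P = 42: Qd = 352 - 5·42 = 142 and Qs = 5·42 - 178 = 32.
Quantity traded falls to 32. At Q = 32 the demand price is (352 - 32)/5 = 64 and the supply price is (178 + 32)/5 = 42.
Deadweight loss = ½ · (64 - 42) · (87 - 32) = ½ · 22 · 55 = 605.

605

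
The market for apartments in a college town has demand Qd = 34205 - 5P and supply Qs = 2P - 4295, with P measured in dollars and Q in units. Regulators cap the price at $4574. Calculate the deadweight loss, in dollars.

1200466.4

Equilibrium: 34205 - 5P = 2P - 4295, so 38500 = 7P and P* = 5500, Q* = 6705.
Since 4574 < 5500, the ceiling is binding.
At P = 4574: Qd = 34205 - 5·4574 = 11335 and Qs = 2·4574 - 4295 = 4853.
Quantity traded falls to 4853. At Q = 4853 the demand price is (34205 - 4853)/5 = 5870.4 and the supply price is (4295 + 4853)/2 = 4574.
Deadweight loss = ½ · (5870.4 - 4574) · (6705 - 4853) = ½ · 1296.4 · 1852 = 1200466.4.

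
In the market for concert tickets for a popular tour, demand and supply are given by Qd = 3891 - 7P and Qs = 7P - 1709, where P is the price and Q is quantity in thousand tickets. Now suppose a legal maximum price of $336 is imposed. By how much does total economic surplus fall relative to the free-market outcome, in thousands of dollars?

28672

Without the control the market clears where 3891 - 7P = 7P - 1709, i.e. P* = 400 and Q* = 1091.
Because the ceiling (336) lies below the market-clearing price, it is binding.
At P = 336: Qd = 3891 - 7·336 = 1539 and Qs = 7·336 - 1709 = 643.
Quantity traded falls to 643. At Q = 643 the demand price is (3891 - 643)/7 = 464 and the supply price is (1709 + 643)/7 = 336.
Deadweight loss = ½ · (464 - 336) · (1091 - 643) = ½ · 128 · 448 = 28672.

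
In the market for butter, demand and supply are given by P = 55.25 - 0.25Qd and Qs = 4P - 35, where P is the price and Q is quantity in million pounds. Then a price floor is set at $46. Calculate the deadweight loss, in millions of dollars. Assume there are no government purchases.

Rearranging demand gives Qd = 221 - 4P. Without the control the market clears where 221 - 4P = 4P - 35, i.e. P* = 32 and Q* = 93.
The floor of 46 is above the equilibrium price 32, so it binds.
At P = 46: Qd = 221 - 4·46 = 37 and Qs = 4·46 - 35 = 149.
Quantity traded falls to 37. At Q = 37 the demand price is (221 - 37)/4 = 46 and the supply price is (35 + 37)/4 = 18.
Deadweight loss = ½ · (46 - 18) · (93 - 37) = ½ · 28 · 56 = 784.

784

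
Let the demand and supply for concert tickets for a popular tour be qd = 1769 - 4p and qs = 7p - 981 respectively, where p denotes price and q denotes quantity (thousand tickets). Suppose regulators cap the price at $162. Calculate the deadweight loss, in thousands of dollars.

74536

In a free market, 1769 - 4p = 7p - 981 gives the equilibrium p* = 250, q* = 769.
Because the ceiling (162) lies below the market-clearing price, it is binding.
At p = 162: qd = 1769 - 4·162 = 1121 and qs = 7·162 - 981 = 153.
Quantity traded falls to 153. At q = 153 the demand price is (1769 - 153)/4 = 404 and the supply price is (981 + 153)/7 = 162.
Deadweight loss = ½ · (404 - 162) · (769 - 153) = ½ · 242 · 616 = 74536.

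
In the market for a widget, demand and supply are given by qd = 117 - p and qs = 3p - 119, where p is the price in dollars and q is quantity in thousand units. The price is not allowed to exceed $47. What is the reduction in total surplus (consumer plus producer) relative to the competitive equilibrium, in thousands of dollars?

864

Setting quantity demanded equal to quantity supplied, 117 - p = 3p - 119, gives p* = 59 and q* = 58.
The ceiling of 47 is below the equilibrium price 59, so it binds.
At p = 47: qd = 117 - 47 = 70 and qs = 3·47 - 119 = 22.
Quantity traded falls to 22. At q = 22 the demand price is 117 - 22 = 95 and the supply price is (119 + 22)/3 = 47.
Deadweight loss = ½ · (95 - 47) · (58 - 22) = ½ · 48 · 36 = 864.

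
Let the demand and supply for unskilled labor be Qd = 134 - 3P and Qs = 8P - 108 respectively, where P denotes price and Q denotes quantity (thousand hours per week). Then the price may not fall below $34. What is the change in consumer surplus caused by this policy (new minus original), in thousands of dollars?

-600

Setting quantity demanded equal to quantity supplied, 134 - 3P = 8P - 108, gives P* = 22 and Q* = 68.
Because the floor (34) lies above the market-clearing price, it is binding.
At P = 34: Qd = 134 - 3·34 = 32 and Qs = 8·34 - 108 = 164.
Consumer surplus without the control is ½ · (134/3 - 22) · 68 = 2312/3.
With the floor, consumers buy 32 units at 34, so CS = ½ · (134/3 - 34) · 32 = 512/3.
Change in consumer surplus = 512/3 - 2312/3 = -600.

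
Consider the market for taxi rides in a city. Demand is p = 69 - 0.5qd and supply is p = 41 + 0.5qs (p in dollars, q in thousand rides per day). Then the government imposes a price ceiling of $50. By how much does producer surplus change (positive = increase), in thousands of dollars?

Rearranging demand gives qd = 138 - 2p; rearranging supply gives qs = 2p - 82. Without the control the market clears where 138 - 2p = 2p - 82, i.e. p* = 55 and q* = 28.
Because the ceiling (50) lies below the market-clearing price, it is binding.
At p = 50: qd = 138 - 2·50 = 38 and qs = 2·50 - 82 = 18.
Producer surplus without the control is ½ · (55 - 41) · 28 = 196.
With the ceiling, producers sell 18 units at 50, so PS = ½ · (50 - 41) · 18 = 81.
Change in producer surplus = 81 - 196 = -115.

-115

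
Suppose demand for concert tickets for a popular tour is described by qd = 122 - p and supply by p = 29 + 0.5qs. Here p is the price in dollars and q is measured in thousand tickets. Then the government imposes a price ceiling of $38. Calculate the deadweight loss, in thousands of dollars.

Rearranging supply gives qs = 2p - 58. Without the control the market clears where 122 - p = 2p - 58, i.e. p* = 60 and q* = 62.
Since 38 < 60, the ceiling is binding.
At p = 38: qd = 122 - 38 = 84 and qs = 2·38 - 58 = 18.
Quantity traded falls to 18. At q = 18 the demand price is 122 - 18 = 104 and the supply price is (58 + 18)/2 = 38.
Deadweight loss = ½ · (104 - 38) · (62 - 18) = ½ · 66 · 44 = 1452.

1452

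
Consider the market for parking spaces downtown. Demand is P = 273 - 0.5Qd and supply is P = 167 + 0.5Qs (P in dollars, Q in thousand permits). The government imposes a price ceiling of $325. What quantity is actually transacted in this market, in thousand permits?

106

Rearranging demand gives Qd = 546 - 2P; rearranging supply gives Qs = 2P - 334. Setting quantity demanded equal to quantity supplied, 546 - 2P = 2P - 334, gives P* = 220 and Q* = 106.
The ceiling of 325 is above the equilibrium price 220, so it is not binding; the market clears at P* = 220, Q* = 106.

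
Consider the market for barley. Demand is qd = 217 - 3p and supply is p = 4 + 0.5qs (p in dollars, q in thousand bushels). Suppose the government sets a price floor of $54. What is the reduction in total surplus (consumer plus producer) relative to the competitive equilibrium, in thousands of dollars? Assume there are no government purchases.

Rearranging supply gives qs = 2p - 8. Equilibrium: 217 - 3p = 2p - 8, so 225 = 5p and p* = 45, q* = 82.
Since 54 > 45, the floor is binding.
At p = 54: qd = 217 - 3·54 = 55 and qs = 2·54 - 8 = 100.
Quantity traded falls to 55. At q = 55 the demand price is (217 - 55)/3 = 54 and the supply price is (8 + 55)/2 = 31.5.
Deadweight loss = ½ · (54 - 31.5) · (82 - 55) = ½ · 22.5 · 27 = 303.75.

303.75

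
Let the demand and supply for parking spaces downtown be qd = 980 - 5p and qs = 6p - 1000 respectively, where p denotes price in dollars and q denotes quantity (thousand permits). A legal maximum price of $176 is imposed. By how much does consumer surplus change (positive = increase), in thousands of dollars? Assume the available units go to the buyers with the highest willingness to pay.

Without the control the market clears where 980 - 5p = 6p - 1000, i.e. p* = 180 and q* = 80.
Since 176 < 180, the ceiling is binding.
At p = 176: qd = 980 - 5·176 = 100 and qs = 6·176 - 1000 = 56.
Consumer surplus without the control is ½ · (196 - 180) · 80 = 640.
With the ceiling, 56 units are sold at 176 (assume they go to the highest-value buyers). The demand price at q = 56 is 184.8, so CS = ½ · [(196 - 176) + (184.8 - 176)] · 56 = 806.4.
Change in consumer surplus = 806.4 - 640 = 166.4.

166.4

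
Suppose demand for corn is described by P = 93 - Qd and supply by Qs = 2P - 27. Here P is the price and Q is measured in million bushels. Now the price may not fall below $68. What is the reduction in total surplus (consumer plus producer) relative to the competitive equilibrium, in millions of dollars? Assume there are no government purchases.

Rearranging demand gives Qd = 93 - P. Equilibrium: 93 - P = 2P - 27, so 120 = 3P and P* = 40, Q* = 53.
The floor of 68 is above the equilibrium price 40, so it binds.
At P = 68: Qd = 93 - 68 = 25 and Qs = 2·68 - 27 = 109.
Quantity traded falls to 25. At Q = 25 the demand price is 93 - 25 = 68 and the supply price is (27 + 25)/2 = 26.
Deadweight loss = ½ · (68 - 26) · (53 - 25) = ½ · 42 · 28 = 588.

588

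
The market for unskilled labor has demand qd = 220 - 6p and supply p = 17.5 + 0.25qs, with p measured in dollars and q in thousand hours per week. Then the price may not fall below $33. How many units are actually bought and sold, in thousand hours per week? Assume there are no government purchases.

22

Rearranging supply gives qs = 4p - 70. Setting quantity demanded equal to quantity supplied, 220 - 6p = 4p - 70, gives p* = 29 and q* = 46.
Since 33 > 29, the floor is binding.
At p = 33: qd = 220 - 6·33 = 22 and qs = 4·33 - 70 = 62.
The quantity actually transacted is the short side, demand: 22.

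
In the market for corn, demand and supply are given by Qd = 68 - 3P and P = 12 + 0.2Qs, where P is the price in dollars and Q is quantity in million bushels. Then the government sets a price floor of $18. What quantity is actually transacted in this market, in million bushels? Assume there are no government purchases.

Rearranging supply gives Qs = 5P - 60. Without the control the market clears where 68 - 3P = 5P - 60, i.e. P* = 16 and Q* = 20.
Since 18 > 16, the floor is binding.
At P = 18: Qd = 68 - 3·18 = 14 and Qs = 5·18 - 60 = 30.
The quantity actually transacted is the short side, demand: 14.

14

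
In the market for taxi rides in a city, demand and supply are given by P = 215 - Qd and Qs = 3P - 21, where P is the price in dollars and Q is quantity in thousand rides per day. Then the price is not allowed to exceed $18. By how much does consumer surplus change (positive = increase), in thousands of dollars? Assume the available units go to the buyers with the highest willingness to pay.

Rearranging demand gives Qd = 215 - P. In a free market, 215 - P = 3P - 21 gives the equilibrium P* = 59, Q* = 156.
Since 18 < 59, the ceiling is binding.
At P = 18: Qd = 215 - 18 = 197 and Qs = 3·18 - 21 = 33.
Consumer surplus without the control is ½ · (215 - 59) · 156 = 12168.
With the ceiling, 33 units are sold at 18 (assume they go to the highest-value buyers). The demand price at Q = 33 is 182, so CS = ½ · [(215 - 18) + (182 - 18)] · 33 = 5956.5.
Change in consumer surplus = 5956.5 - 12168 = -6211.5.

-6211.5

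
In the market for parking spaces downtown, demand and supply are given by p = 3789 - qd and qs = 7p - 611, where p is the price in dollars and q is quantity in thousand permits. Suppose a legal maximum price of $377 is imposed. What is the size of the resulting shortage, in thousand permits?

Rearranging demand gives qd = 3789 - p. Equilibrium: 3789 - p = 7p - 611, so 4400 = 8p and p* = 550, q* = 3239.
The ceiling of 377 is below the equilibrium price 550, so it binds.
At p = 377: qd = 3789 - 377 = 3412 and qs = 7·377 - 611 = 2028.
Shortage = qd - qs = 3412 - 2028 = 1384.

1384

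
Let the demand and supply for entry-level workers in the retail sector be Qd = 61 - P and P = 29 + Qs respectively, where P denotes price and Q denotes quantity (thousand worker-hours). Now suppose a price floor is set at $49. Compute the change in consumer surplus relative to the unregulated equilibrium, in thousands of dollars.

Rearranging supply gives Qs = P - 29. In a free market, 61 - P = P - 29 gives the equilibrium P* = 45, Q* = 16.
The floor of 49 is above the equilibrium price 45, so it binds.
At P = 49: Qd = 61 - 49 = 12 and Qs = 49 - 29 = 20.
Consumer surplus without the control is ½ · (61 - 45) · 16 = 128.
With the floor, consumers buy 12 units at 49, so CS = ½ · (61 - 49) · 12 = 72.
Change in consumer surplus = 72 - 128 = -56.

-56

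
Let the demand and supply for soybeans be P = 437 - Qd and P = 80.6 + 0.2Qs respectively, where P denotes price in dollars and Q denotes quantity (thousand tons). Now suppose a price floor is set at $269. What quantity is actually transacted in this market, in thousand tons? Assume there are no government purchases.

168

Rearranging demand gives Qd = 437 - P; rearranging supply gives Qs = 5P - 403. In a free market, 437 - P = 5P - 403 gives the equilibrium P* = 140, Q* = 297.
Because the floor (269) lies above the market-clearing price, it is binding.
At P = 269: Qd = 437 - 269 = 168 and Qs = 5·269 - 403 = 942.
The quantity actually transacted is the short side, demand: 168.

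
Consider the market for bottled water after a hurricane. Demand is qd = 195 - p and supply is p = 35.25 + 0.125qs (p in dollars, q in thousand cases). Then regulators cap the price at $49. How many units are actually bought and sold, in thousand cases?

Rearranging supply gives qs = 8p - 282. In a free market, 195 - p = 8p - 282 gives the equilibrium p* = 53, q* = 142.
Since 49 < 53, the ceiling is binding.
At p = 49: qd = 195 - 49 = 146 and qs = 8·49 - 282 = 110.
The quantity actually transacted is the short side, supply: 110.

110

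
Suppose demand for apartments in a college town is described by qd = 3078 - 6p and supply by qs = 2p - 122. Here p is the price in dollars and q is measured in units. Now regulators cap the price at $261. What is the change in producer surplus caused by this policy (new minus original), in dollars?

-74921

Equilibrium: 3078 - 6p = 2p - 122, so 3200 = 8p and p* = 400, q* = 678.
Since 261 < 400, the ceiling is binding.
At p = 261: qd = 3078 - 6·261 = 1512 and qs = 2·261 - 122 = 400.
Producer surplus without the control is ½ · (400 - 61) · 678 = 114921.
With the ceiling, producers sell 400 units at 261, so PS = ½ · (261 - 61) · 400 = 40000.
Change in producer surplus = 40000 - 114921 = -74921.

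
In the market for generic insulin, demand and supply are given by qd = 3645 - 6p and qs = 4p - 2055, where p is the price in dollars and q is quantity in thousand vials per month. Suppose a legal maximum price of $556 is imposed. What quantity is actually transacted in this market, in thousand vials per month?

In a free market, 3645 - 6p = 4p - 2055 gives the equilibrium p* = 570, q* = 225.
Because the ceiling (556) lies below the market-clearing price, it is binding.
At p = 556: qd = 3645 - 6·556 = 309 and qs = 4·556 - 2055 = 169.
The quantity actually transacted is the short side, supply: 169.

169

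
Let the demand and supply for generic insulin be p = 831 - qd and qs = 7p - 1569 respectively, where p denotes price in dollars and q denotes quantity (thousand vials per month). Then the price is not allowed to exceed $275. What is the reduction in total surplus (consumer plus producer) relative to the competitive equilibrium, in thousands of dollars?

17500

Rearranging demand gives qd = 831 - p. Equilibrium: 831 - p = 7p - 1569, so 2400 = 8p and p* = 300, q* = 531.
Because the ceiling (275) lies below the market-clearing price, it is binding.
At p = 275: qd = 831 - 275 = 556 and qs = 7·275 - 1569 = 356.
Quantity traded falls to 356. At q = 356 the demand price is 831 - 356 = 475 and the supply price is (1569 + 356)/7 = 275.
Deadweight loss = ½ · (475 - 275) · (531 - 356) = ½ · 200 · 175 = 17500.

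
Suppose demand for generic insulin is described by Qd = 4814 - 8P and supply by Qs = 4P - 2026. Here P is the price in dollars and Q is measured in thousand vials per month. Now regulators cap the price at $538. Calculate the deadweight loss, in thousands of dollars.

3072

Without the control the market clears where 4814 - 8P = 4P - 2026, i.e. P* = 570 and Q* = 254.
Since 538 < 570, the ceiling is binding.
At P = 538: Qd = 4814 - 8·538 = 510 and Qs = 4·538 - 2026 = 126.
Quantity traded falls to 126. At Q = 126 the demand price is (4814 - 126)/8 = 586 and the supply price is (2026 + 126)/4 = 538.
Deadweight loss = ½ · (586 - 538) · (254 - 126) = ½ · 48 · 128 = 3072.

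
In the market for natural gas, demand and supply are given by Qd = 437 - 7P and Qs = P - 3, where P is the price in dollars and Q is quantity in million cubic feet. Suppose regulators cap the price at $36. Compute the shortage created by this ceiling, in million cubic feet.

152

In a free market, 437 - 7P = P - 3 gives the equilibrium P* = 55, Q* = 52.
Since 36 < 55, the ceiling is binding.
At P = 36: Qd = 437 - 7·36 = 185 and Qs = 36 - 3 = 33.
Shortage = Qd - Qs = 185 - 33 = 152.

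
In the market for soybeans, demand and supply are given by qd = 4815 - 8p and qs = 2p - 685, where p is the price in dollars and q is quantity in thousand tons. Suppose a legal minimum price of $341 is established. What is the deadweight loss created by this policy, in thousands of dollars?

0

Without the control the market clears where 4815 - 8p = 2p - 685, i.e. p* = 550 and q* = 415.
Since 341 is below p* = 550, the floor does not bind and the free-market outcome prevails.
Since the control does not bind, no trades are prevented and deadweight loss is zero.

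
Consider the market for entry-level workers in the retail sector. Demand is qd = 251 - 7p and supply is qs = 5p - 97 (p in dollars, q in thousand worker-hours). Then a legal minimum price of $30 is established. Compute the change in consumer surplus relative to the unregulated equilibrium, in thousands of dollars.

In a free market, 251 - 7p = 5p - 97 gives the equilibrium p* = 29, q* = 48.
Since 30 > 29, the floor is binding.
At p = 30: qd = 251 - 7·30 = 41 and qs = 5·30 - 97 = 53.
Consumer surplus without the control is ½ · (251/7 - 29) · 48 = 1152/7.
With the floor, consumers buy 41 units at 30, so CS = ½ · (251/7 - 30) · 41 = 1681/14.
Change in consumer surplus = 1681/14 - 1152/7 = -44.5.

-44.5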